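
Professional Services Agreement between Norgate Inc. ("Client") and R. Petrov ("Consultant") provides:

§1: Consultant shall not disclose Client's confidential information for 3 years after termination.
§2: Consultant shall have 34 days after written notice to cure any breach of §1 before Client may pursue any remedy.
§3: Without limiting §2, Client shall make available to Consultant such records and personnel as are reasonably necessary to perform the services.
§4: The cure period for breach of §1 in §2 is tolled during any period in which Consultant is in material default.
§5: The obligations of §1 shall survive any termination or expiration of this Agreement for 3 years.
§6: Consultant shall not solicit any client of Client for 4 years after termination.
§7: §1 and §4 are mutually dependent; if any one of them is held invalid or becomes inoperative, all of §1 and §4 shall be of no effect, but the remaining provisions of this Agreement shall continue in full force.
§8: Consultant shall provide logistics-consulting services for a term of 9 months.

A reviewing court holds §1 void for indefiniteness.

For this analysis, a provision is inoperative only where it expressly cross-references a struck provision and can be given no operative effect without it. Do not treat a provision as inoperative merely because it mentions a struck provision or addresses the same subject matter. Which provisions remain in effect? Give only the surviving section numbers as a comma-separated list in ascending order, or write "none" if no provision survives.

§1 is struck. §2 operates only by reference to §1, so it falls with §1. §5 operates only by reference to §1, so it falls with §1. §4 operates only by reference to §2, so it falls with §2. Although §3 refers to §2, its operative terms do not depend on §2, so it remains in effect. §7 declares §1 and §4 mutually dependent; since one of them has fallen, all of them are of no effect. The remainder continues in force under §7. The provisions still in force are §3, §6, §7, and §8.

3, 6, 7, 8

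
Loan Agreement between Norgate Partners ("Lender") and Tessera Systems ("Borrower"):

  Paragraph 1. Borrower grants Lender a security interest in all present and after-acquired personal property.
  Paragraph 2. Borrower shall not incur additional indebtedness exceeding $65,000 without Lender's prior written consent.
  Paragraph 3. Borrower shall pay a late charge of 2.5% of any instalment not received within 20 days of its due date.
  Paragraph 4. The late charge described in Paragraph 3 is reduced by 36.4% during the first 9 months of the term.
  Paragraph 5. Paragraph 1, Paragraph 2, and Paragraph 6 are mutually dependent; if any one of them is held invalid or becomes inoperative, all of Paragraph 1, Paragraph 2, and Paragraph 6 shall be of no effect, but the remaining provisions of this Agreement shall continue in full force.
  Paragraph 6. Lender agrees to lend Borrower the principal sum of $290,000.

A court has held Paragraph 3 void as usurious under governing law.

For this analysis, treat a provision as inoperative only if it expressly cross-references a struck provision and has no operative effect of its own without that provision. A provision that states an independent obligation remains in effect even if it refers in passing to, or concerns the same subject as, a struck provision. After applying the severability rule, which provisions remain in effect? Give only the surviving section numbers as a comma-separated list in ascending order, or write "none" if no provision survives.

Paragraph 3 is struck. Paragraph 4 has no operative effect of its own apart from Paragraph 3 and is therefore inoperative. Paragraph 5 ties Paragraph 1, Paragraph 2, and Paragraph 6 together, but none of those is affected here; the remaining provisions continue in force under Paragraph 5. Paragraph 1, Paragraph 2, Paragraph 5, and Paragraph 6 remain in effect.

1, 2, 5, 6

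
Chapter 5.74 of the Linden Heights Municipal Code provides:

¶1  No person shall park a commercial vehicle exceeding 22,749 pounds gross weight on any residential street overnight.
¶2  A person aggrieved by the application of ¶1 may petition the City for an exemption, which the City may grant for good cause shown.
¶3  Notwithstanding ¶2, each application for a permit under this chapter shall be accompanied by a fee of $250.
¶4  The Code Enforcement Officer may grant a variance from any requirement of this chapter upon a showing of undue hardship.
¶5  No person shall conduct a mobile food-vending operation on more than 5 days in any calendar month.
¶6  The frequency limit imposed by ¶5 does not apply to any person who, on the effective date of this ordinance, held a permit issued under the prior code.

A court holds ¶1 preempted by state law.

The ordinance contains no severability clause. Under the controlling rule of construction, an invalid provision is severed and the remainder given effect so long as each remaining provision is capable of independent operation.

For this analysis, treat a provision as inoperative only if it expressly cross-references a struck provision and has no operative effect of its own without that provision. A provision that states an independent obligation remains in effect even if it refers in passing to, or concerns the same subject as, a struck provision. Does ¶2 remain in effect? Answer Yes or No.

¶1 is struck. ¶2 has no operative effect of its own apart from ¶1 and is therefore inoperative. Although ¶3 refers to ¶2, its operative terms do not depend on ¶2, so it remains in effect. Under the stated default rule, only provisions that cannot operate independently fall away; the rest are enforced. The provisions still in force are ¶3, ¶4, ¶5, and ¶6. ¶2 is among the inoperative provisions, so the answer is no.

No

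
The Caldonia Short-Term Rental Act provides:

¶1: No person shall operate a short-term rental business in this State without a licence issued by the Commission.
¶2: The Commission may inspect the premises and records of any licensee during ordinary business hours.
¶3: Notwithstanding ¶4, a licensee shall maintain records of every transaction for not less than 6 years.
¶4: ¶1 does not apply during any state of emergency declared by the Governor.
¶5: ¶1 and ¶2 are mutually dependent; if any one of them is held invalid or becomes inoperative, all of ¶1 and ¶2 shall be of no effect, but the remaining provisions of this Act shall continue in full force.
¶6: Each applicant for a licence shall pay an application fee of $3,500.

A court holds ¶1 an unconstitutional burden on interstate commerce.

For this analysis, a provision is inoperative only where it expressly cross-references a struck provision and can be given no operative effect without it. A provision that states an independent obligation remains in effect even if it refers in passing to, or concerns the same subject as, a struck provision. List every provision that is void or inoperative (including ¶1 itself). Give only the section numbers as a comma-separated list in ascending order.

1, 2, 4

¶1 is struck. ¶4 operates only by reference to ¶1, so it falls with ¶1. Although ¶3 refers to ¶4, its operative terms do not depend on ¶4, so it remains in effect. ¶5 declares ¶1 and ¶2 mutually dependent; since one of them has fallen, all of them are of no effect. That brings down ¶2 as well. The remainder continues in force under ¶5. That leaves ¶3, ¶5, and ¶6 in effect.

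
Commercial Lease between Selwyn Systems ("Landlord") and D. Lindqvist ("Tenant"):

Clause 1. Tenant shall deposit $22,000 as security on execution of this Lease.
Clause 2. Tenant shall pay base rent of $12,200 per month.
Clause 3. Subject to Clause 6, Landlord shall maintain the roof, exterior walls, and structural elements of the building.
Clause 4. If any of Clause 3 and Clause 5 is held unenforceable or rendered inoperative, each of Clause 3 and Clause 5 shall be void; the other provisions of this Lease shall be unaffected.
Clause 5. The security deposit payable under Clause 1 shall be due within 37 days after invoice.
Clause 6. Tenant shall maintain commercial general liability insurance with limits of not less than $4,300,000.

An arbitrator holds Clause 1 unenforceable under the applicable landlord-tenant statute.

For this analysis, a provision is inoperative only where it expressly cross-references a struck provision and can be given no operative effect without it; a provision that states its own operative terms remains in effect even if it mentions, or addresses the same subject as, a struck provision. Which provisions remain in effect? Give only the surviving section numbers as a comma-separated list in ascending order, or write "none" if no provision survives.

Clause 1 is struck. Clause 5 does nothing except set the payment deadline for the security deposit by reference to Clause 1; with Clause 1 gone it has no independent effect and is inoperative. Clause 4 declares Clause 3 and Clause 5 mutually dependent; since one of them has fallen, all of them are of no effect. That brings down Clause 3 as well. The remainder continues in force under Clause 4. That leaves Clause 2, Clause 4, and Clause 6 in effect.

2, 4, 6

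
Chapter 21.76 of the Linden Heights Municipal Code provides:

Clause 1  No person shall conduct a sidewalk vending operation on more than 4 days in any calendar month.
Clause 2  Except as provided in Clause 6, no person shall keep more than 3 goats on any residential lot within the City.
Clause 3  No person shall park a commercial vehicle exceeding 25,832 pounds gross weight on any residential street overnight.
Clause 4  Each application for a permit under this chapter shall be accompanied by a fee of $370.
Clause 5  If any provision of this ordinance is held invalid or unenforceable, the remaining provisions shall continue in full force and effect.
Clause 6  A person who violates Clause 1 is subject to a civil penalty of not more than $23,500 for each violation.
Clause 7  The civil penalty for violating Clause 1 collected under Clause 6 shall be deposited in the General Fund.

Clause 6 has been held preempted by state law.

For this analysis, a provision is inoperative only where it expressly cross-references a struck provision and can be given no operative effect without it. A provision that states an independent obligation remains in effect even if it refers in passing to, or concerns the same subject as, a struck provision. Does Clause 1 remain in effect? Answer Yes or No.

Clause 6 is struck. Clause 7 has no operative effect of its own apart from Clause 6 and is therefore inoperative. Although Clause 2 refers to Clause 6, its operative terms do not depend on Clause 6, so it remains in effect. Clause 5 is a severability clause and preserves every provision that can still be given independent effect. Clause 1, Clause 2, Clause 3, Clause 4, and Clause 5 remain in effect. Clause 1 is among the surviving provisions, so the answer is yes.

Yes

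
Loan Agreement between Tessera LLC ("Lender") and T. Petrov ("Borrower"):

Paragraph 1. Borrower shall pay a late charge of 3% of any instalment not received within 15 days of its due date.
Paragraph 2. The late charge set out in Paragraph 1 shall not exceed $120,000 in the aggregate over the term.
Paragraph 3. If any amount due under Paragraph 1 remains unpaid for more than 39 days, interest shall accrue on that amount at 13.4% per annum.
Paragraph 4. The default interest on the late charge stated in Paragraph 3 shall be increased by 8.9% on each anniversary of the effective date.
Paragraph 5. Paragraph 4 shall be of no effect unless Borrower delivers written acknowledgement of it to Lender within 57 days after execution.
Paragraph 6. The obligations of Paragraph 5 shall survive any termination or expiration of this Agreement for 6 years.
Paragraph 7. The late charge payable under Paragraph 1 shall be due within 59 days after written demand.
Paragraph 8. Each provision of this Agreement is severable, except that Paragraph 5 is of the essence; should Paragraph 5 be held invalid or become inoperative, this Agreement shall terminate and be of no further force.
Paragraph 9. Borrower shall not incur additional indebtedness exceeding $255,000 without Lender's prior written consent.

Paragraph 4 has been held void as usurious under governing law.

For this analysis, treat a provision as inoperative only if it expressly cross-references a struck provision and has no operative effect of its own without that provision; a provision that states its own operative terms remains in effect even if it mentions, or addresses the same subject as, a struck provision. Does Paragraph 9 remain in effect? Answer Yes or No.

No

Paragraph 4 is struck. Paragraph 5 merely fixes the acknowledgement condition for Paragraph 4; with Paragraph 4 gone it has nothing to operate on and falls away. The only function of Paragraph 6 is the survival period for Paragraph 5, so it cannot stand once Paragraph 5 is removed. Paragraph 8 makes Paragraph 5 an essential term, and Paragraph 5 has been rendered inoperative by the cascade; under Paragraph 8, the entire Agreement is therefore void. No provision of the Agreement survives. Paragraph 9 is among the inoperative provisions, so the answer is no.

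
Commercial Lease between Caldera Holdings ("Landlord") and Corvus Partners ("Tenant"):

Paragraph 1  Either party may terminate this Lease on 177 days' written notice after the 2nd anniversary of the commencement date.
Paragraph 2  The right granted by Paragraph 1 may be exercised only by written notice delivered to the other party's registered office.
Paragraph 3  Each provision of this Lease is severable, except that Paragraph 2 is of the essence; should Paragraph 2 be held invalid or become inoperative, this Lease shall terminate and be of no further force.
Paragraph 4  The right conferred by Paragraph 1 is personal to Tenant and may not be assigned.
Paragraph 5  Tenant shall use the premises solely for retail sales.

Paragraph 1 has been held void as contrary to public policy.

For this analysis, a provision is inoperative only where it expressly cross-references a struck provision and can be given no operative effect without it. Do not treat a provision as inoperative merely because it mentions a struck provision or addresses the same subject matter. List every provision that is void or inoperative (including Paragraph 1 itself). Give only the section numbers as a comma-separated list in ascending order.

Paragraph 1 is struck. Paragraph 2 merely fixes the notice requirement for Paragraph 1; with Paragraph 1 gone it has nothing to operate on and falls away. Paragraph 4 merely fixes the non-assignment of Paragraph 1; with Paragraph 1 gone it has nothing to operate on and falls away. Paragraph 3 makes Paragraph 2 an essential term, and Paragraph 2 has been rendered inoperative by the cascade; under Paragraph 3, the entire Lease is therefore void. No provision of the Lease survives.

1, 2, 3, 4, 5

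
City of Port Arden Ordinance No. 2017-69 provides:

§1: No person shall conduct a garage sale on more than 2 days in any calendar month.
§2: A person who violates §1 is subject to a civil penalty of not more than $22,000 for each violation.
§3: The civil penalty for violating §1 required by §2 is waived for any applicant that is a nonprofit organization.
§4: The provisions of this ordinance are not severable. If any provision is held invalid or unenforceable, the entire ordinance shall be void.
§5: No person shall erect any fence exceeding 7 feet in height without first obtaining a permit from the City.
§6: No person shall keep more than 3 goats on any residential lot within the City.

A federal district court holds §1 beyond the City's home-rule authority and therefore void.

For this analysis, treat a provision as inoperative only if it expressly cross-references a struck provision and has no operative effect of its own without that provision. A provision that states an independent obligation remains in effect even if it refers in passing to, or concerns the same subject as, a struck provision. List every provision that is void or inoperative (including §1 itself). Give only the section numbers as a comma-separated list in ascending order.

§1 is struck. The only function of §2 is the civil penalty for violating §1, so it cannot stand once §1 is removed. §3 operates only by reference to §2, so it falls with §2. §4 provides that the ordinance is not severable, so the invalidity of any one provision voids the entire ordinance. No provision of the ordinance survives.

1, 2, 3, 4, 5, 6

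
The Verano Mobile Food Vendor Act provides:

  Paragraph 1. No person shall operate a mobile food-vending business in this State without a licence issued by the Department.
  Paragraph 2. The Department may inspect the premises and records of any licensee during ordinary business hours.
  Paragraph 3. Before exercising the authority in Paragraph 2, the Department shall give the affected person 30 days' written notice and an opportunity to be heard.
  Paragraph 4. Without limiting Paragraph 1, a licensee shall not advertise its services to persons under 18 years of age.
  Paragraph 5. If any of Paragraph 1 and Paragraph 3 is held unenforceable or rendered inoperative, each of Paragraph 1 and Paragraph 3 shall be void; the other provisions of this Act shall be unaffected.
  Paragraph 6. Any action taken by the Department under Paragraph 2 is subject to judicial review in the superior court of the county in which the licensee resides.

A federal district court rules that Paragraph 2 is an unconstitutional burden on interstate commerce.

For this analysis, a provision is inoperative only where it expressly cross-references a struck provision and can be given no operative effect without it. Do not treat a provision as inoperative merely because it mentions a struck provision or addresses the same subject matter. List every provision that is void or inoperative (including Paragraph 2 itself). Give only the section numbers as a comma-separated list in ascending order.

Paragraph 2 is struck. Paragraph 3 merely fixes the notice-and-hearing requirement for Paragraph 2; with Paragraph 2 gone it has nothing to operate on and falls away. Paragraph 6 merely fixes the judicial-review right for Paragraph 2; with Paragraph 2 gone it has nothing to operate on and falls away. Although Paragraph 4 refers to Paragraph 1, its operative terms do not depend on Paragraph 1, so it remains in effect. Paragraph 5 declares Paragraph 1 and Paragraph 3 mutually dependent; since one of them has fallen, all of them are of no effect. That brings down Paragraph 1 as well. The remainder continues in force under Paragraph 5. That leaves Paragraph 4 and Paragraph 5 in effect.

1, 2, 3, 6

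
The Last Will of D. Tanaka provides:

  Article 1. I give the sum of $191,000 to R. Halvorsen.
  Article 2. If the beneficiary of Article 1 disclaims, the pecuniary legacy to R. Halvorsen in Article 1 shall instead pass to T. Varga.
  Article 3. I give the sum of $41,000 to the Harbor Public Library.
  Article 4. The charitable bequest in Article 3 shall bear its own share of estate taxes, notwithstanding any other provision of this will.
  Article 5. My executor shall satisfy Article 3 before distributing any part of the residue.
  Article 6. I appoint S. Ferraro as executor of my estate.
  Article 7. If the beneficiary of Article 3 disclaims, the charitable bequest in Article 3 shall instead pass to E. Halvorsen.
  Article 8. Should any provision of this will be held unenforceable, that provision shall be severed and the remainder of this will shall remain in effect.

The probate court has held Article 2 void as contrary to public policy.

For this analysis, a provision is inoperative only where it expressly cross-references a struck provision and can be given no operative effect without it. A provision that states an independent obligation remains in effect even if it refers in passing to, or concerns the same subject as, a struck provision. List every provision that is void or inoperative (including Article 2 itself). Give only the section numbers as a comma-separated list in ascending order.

Article 2 is struck. No other provision's operative terms depend on Article 2. Article 8 is a severability clause and preserves every provision that can still be given independent effect. That leaves Article 1, Article 3, Article 4, Article 5, Article 6, Article 7, and Article 8 in effect.

2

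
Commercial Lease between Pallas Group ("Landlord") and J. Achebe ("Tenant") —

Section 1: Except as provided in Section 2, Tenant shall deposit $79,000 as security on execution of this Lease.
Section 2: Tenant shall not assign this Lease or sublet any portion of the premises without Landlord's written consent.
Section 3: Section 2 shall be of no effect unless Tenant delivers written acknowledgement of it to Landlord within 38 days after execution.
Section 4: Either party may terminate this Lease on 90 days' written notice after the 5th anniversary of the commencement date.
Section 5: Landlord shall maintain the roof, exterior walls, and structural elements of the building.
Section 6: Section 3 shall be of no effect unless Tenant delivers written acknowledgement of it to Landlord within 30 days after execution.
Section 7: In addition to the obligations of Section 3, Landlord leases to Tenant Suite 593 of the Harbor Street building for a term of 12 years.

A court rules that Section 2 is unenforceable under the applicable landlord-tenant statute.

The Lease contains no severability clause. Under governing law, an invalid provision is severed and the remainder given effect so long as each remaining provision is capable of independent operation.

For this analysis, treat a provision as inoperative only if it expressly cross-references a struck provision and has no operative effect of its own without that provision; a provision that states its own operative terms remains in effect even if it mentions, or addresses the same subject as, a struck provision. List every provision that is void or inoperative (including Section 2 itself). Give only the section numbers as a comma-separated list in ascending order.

Section 2 is struck. Section 3 has no operative effect of its own apart from Section 2 and is therefore inoperative. Section 6 merely fixes the acknowledgement condition for Section 3; with Section 3 gone it has nothing to operate on and falls away. Although Section 1 refers to Section 2, its operative terms do not depend on Section 2, so it remains in effect. Although Section 7 refers to Section 3, its operative terms do not depend on Section 3, so it remains in effect. With no severability clause, the stated default rule severs what cannot stand and enforces each remaining provision that can operate on its own. That leaves Section 1, Section 4, Section 5, and Section 7 in effect.

2, 3, 6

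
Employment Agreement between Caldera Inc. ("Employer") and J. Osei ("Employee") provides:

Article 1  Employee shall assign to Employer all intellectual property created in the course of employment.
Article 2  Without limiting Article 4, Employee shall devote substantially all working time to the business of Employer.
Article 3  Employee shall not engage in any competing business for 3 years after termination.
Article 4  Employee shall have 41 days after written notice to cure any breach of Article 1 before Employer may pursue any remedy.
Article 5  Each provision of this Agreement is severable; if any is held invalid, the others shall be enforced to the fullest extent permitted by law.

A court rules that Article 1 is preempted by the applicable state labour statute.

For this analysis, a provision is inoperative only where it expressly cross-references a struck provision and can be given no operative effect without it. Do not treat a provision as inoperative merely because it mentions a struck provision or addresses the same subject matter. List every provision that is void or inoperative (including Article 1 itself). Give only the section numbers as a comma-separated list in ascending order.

Article 1 is struck. Article 4 merely fixes the cure period for breach of Article 1; with Article 1 gone it has nothing to operate on and falls away. Article 2 mentions Article 4 but its own obligation stands independently of Article 4, so Article 2 is not affected. Article 5 is a severability clause and preserves every provision that can still be given independent effect. The provisions still in force are Article 2, Article 3, and Article 5.

1, 4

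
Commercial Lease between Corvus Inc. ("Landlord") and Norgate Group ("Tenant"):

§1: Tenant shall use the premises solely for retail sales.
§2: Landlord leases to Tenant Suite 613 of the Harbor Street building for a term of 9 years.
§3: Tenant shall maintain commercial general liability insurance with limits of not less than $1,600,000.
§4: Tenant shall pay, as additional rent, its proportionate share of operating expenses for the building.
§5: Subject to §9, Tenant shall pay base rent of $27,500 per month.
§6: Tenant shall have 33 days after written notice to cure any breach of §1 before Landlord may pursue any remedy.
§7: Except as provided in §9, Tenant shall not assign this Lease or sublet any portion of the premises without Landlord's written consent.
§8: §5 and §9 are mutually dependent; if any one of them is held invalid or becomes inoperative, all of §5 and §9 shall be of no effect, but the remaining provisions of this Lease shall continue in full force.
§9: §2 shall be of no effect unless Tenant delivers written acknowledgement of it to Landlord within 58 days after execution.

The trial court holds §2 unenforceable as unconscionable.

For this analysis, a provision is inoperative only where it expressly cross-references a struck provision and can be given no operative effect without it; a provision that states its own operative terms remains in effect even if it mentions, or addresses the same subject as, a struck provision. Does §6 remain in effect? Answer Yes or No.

Yes

§2 is struck. §9 operates only by reference to §2, so it falls with §2. Although §7 refers to §9, its operative terms do not depend on §9, so it remains in effect. §8 declares §5 and §9 mutually dependent; since one of them has fallen, all of them are of no effect. That brings down §5 as well. The remainder continues in force under §8. That leaves §1, §3, §4, §6, §7, and §8 in effect. §6 is among the surviving provisions, so the answer is yes.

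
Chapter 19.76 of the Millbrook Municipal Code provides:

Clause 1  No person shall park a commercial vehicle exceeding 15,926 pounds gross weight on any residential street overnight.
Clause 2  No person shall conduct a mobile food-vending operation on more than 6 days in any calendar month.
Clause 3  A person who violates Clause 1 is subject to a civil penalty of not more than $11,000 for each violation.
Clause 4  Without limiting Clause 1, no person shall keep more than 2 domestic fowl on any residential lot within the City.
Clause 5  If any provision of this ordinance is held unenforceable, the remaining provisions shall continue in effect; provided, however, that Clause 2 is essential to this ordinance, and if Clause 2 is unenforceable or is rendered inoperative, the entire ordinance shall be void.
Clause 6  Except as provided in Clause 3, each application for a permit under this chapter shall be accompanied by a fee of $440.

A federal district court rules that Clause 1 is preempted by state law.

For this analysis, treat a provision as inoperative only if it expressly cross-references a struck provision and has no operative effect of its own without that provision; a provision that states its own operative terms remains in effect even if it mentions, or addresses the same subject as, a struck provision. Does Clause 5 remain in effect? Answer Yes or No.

Yes

Clause 1 is struck. Clause 3 merely fixes the civil penalty for violating Clause 1; with Clause 1 gone it has nothing to operate on and falls away. Clause 4 mentions Clause 1 but its own obligation stands independently of Clause 1, so Clause 4 is not affected. Although Clause 6 refers to Clause 3, its operative terms do not depend on Clause 3, so it remains in effect. Clause 5 makes Clause 2 an essential term, but Clause 2 is unaffected, so the severability proviso in Clause 5 preserves the remaining provisions. Clause 2, Clause 4, Clause 5, and Clause 6 remain in effect. Clause 5 is among the surviving provisions, so the answer is yes.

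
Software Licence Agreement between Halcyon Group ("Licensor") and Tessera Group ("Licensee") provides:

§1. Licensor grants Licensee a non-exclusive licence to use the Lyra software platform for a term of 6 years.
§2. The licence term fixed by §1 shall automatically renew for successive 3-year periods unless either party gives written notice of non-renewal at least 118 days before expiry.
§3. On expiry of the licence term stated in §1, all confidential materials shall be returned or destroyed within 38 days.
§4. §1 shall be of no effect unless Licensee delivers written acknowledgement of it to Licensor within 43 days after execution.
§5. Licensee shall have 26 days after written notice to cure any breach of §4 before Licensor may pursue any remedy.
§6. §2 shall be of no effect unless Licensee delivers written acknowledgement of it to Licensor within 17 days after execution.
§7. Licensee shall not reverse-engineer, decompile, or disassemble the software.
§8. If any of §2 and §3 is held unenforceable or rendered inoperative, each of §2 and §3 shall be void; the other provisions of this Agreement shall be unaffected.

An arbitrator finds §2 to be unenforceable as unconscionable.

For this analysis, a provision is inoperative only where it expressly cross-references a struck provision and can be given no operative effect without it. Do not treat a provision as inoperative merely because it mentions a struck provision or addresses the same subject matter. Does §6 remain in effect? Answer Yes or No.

No

§2 is struck. §6 merely fixes the acknowledgement condition for §2; with §2 gone it has nothing to operate on and falls away. §8 declares §2 and §3 mutually dependent; since one of them has fallen, all of them are of no effect. That brings down §3 as well. The remainder continues in force under §8. §1, §4, §5, §7, and §8 remain in effect. §6 is among the inoperative provisions, so the answer is no.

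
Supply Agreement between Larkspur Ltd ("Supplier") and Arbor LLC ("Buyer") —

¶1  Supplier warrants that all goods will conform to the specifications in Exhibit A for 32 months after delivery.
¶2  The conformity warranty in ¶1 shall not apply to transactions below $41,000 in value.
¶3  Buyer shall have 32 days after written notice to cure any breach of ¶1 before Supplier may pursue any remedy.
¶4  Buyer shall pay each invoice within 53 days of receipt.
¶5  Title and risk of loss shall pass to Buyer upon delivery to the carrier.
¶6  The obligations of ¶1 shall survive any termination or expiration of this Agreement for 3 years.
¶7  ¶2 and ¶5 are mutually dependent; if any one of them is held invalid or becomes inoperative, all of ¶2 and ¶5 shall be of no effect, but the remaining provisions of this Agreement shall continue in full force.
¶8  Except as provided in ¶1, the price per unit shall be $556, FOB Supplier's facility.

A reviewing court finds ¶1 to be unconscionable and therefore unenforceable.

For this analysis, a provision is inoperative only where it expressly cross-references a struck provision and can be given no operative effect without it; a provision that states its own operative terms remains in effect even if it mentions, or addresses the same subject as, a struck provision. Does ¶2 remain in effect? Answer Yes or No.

¶1 is struck. ¶2 has no operative effect of its own apart from ¶1 and is therefore inoperative. ¶3 merely fixes the cure period for breach of ¶1; with ¶1 gone it has nothing to operate on and falls away. ¶6 operates only by reference to ¶1, so it falls with ¶1. ¶8 mentions ¶1 but its own obligation stands independently of ¶1, so ¶8 is not affected. ¶7 declares ¶2 and ¶5 mutually dependent; since one of them has fallen, all of them are of no effect. That brings down ¶5 as well. The remainder continues in force under ¶7. The provisions still in force are ¶4, ¶7, and ¶8. ¶2 is among the inoperative provisions, so the answer is no.

No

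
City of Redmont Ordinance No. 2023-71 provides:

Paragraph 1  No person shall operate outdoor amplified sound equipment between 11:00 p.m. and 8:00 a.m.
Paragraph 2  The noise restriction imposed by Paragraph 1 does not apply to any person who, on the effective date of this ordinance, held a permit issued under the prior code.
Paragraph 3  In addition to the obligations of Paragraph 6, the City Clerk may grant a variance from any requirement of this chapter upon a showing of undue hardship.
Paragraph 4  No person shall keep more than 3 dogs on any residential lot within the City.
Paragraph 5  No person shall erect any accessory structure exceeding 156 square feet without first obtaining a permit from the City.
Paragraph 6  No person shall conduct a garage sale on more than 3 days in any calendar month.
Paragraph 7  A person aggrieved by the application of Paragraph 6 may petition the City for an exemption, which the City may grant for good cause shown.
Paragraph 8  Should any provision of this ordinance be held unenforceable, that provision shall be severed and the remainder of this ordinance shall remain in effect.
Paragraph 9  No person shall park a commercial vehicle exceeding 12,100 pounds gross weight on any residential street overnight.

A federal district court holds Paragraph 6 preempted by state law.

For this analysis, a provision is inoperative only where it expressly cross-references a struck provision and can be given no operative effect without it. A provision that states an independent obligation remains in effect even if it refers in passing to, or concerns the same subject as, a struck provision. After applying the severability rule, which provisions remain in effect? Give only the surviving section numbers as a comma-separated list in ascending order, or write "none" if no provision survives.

1, 2, 3, 4, 5, 8, 9

Paragraph 6 is struck. Paragraph 7 operates only by reference to Paragraph 6, so it falls with Paragraph 6. Paragraph 3 mentions Paragraph 6 but its own obligation stands independently of Paragraph 6, so Paragraph 3 is not affected. Paragraph 8 is a severability clause and preserves every provision that can still be given independent effect. The provisions still in force are Paragraph 1, Paragraph 2, Paragraph 3, Paragraph 4, Paragraph 5, Paragraph 8, and Paragraph 9.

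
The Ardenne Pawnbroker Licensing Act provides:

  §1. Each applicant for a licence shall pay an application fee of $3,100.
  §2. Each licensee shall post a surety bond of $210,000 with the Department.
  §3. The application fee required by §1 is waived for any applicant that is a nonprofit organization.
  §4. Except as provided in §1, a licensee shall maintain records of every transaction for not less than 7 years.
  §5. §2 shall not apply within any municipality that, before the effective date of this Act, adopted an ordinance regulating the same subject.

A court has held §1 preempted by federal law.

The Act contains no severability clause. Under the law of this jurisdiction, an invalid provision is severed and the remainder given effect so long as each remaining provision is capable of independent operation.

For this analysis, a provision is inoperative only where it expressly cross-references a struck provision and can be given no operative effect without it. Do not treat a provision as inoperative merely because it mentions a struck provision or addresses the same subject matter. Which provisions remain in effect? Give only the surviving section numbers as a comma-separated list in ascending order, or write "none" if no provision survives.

2, 4, 5

§1 is struck. The whole of §3 is the nonprofit waiver of the application fee, defined by reference to §1, so §3 cannot stand once §1 is removed. §4 mentions §1 but its own obligation stands independently of §1, so §4 is not affected. Under the stated default rule, only provisions that cannot operate independently fall away; the rest are enforced. §2, §4, and §5 remain in effect.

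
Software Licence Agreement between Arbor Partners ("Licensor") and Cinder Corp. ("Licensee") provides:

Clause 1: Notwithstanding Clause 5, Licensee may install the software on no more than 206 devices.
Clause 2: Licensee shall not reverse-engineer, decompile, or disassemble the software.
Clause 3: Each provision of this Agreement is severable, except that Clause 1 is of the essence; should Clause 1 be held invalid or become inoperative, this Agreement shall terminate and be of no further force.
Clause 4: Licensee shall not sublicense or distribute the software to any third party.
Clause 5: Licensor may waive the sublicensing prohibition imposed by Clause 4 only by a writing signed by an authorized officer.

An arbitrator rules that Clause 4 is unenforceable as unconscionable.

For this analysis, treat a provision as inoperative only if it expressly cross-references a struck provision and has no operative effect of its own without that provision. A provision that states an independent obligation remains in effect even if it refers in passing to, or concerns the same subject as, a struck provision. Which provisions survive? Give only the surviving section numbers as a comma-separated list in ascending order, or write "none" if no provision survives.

Clause 4 is struck. Clause 5 merely fixes the waiver condition for Clause 4; with Clause 4 gone it has nothing to operate on and falls away. Although Clause 1 refers to Clause 5, its operative terms do not depend on Clause 5, so it remains in effect. Clause 3 makes Clause 1 an essential term, but Clause 1 is unaffected, so the severability proviso in Clause 3 preserves the remaining provisions. That leaves Clause 1, Clause 2, and Clause 3 in effect.

1, 2, 3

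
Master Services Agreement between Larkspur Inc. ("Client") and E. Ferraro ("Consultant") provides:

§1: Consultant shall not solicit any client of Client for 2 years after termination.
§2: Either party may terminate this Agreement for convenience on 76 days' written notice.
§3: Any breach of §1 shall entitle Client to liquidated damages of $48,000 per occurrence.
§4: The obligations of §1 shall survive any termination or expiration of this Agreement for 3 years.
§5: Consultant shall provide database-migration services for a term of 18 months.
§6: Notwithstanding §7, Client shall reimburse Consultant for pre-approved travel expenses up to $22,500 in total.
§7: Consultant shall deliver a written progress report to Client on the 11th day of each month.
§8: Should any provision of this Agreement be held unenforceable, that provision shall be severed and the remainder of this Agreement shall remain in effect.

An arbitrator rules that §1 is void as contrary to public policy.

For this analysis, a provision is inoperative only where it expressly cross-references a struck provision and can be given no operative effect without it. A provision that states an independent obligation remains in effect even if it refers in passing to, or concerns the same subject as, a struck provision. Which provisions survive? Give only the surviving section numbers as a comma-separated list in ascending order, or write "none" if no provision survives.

2, 5, 6, 7, 8

§1 is struck. §3 does nothing except set the liquidated-damages amount by reference to §1; with §1 gone it has no independent effect and is inoperative. The only function of §4 is the survival period for §1, so it cannot stand once §1 is removed. §8 is a severability clause and preserves every provision that can still be given independent effect. The provisions still in force are §2, §5, §6, §7, and §8.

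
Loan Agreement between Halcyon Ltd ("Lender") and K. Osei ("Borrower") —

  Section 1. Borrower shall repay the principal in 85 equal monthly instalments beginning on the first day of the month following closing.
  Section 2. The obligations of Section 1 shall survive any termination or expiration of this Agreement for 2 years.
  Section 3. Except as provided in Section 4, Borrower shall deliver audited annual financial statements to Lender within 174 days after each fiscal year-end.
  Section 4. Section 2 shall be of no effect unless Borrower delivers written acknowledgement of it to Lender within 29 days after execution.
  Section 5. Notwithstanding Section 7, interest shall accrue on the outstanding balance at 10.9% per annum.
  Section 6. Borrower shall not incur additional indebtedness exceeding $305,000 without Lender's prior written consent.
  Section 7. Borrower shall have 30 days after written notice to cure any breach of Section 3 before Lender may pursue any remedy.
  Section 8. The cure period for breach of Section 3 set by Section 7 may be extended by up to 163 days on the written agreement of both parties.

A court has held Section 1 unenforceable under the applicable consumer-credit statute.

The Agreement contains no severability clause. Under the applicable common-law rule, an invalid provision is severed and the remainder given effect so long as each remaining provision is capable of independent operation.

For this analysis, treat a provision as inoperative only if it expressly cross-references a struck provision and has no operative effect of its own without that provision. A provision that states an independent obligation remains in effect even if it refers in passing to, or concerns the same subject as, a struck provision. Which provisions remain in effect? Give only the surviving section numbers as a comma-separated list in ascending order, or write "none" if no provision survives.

3, 5, 6, 7, 8

Section 1 is struck. Section 2 merely fixes the survival period for Section 1; with Section 1 gone it has nothing to operate on and falls away. Section 4 has no operative effect of its own apart from Section 2 and is therefore inoperative. Section 3 mentions Section 4 but its own obligation stands independently of Section 4, so Section 3 is not affected. Under the stated default rule, only provisions that cannot operate independently fall away; the rest are enforced. The provisions still in force are Section 3, Section 5, Section 6, Section 7, and Section 8.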